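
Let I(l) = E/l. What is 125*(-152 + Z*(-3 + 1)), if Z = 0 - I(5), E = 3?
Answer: -18850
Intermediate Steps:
I(l) = 3/l
Z = -3/5 (Z = 0 - 3/5 = -3/5 ≈ -0.60000)
125*(-152 + Z*(-3 + 1)) = 125*(-152 - 3*(-3 + 1)/5) = 125*(-152 - 3/5*(-2)) = 125*(-152 + 6/5) = 125*(-754/5) = -18850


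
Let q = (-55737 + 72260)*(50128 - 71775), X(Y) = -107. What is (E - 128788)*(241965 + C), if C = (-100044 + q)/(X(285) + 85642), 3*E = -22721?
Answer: -1664051651078450/51321 ≈ -3.2424e+10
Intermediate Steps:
E = -22721/3 (E = (1/3)*(-22721) = -22721/3 ≈ -7573.7)
q = -357673381 (q = 16523*(-21647) = -357673381)
C = -71554685/17107 (C = (-100044 - 357673381)/(-107 + 85642) = -357773425/85535 = -357773425*1/85535 = -71554685/17107 ≈ -4182.8)
(E - 128788)*(241965 + C) = (-22721/3 - 128788)*(241965 - 71554685/17107) = -409085/3*4067740570/17107 = -1664051651078450/51321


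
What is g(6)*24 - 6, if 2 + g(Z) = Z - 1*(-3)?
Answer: 162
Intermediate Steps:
g(Z) = 1 + Z (g(Z) = -2 + (Z - 1*(-3)) = -2 + (Z + 3) = -2 + (3 + Z) = 1 + Z)
g(6)*24 - 6 = (1 + 6)*24 - 6 = 7*24 - 6 = 168 - 6 = 162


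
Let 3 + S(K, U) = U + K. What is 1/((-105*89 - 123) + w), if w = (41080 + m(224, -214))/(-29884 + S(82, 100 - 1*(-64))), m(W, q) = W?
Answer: -29641/280682292 ≈ -0.00010560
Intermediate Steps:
S(K, U) = -3 + K + U (S(K, U) = -3 + (U + K) = -3 + (K + U) = -3 + K + U)
w = -41304/29641 (w = (41080 + 224)/(-29884 + (-3 + 82 + (100 - 1*(-64)))) = 41304/(-29884 + (-3 + 82 + (100 + 64))) = 41304/(-29884 + (-3 + 82 + 164)) = 41304/(-29884 + 243) = 41304/(-29641) = 41304*(-1/29641) = -41304/29641 ≈ -1.3935)
1/((-105*89 - 123) + w) = 1/((-105*89 - 123) - 41304/29641) = 1/((-9345 - 123) - 41304/29641) = 1/(-9468 - 41304/29641) = 1/(-280682292/29641) = -29641/280682292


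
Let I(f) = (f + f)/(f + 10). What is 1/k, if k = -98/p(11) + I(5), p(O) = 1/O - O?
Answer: 20/193 ≈ 0.10363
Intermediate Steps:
I(f) = 2*f/(10 + f) (I(f) = (2*f)/(10 + f) = 2*f/(10 + f))
k = 193/20 (k = -98/(1/11 - 1*11) + 2*5/(10 + 5) = -98/(1/11 - 11) + 2*5/15 = -98/(-120/11) + 2*5*(1/15) = -98*(-11/120) + ⅔ = 539/60 + ⅔ = 193/20 ≈ 9.6500)
1/k = 1/(193/20) = 20/193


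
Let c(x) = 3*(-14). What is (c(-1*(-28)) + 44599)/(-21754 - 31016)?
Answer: -44557/52770 ≈ -0.84436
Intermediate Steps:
c(x) = -42
(c(-1*(-28)) + 44599)/(-21754 - 31016) = (-42 + 44599)/(-21754 - 31016) = 44557/(-52770) = 44557*(-1/52770) = -44557/52770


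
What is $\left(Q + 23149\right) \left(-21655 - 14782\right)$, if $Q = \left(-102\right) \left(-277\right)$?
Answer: $-1872971111$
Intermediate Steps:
$Q = 28254$
$\left(Q + 23149\right) \left(-21655 - 14782\right) = \left(28254 + 23149\right) \left(-21655 - 14782\right) = 51403 \left(-36437\right) = -1872971111$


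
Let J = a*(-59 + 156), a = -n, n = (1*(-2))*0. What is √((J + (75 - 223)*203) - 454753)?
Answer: I*√484797 ≈ 696.27*I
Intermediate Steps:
n = 0 (n = -2*0 = 0)
a = 0 (a = -1*0 = 0)
J = 0 (J = 0*(-59 + 156) = 0*97 = 0)
√((J + (75 - 223)*203) - 454753) = √((0 + (75 - 223)*203) - 454753) = √((0 - 148*203) - 454753) = √((0 - 30044) - 454753) = √(-30044 - 454753) = √(-484797) = I*√484797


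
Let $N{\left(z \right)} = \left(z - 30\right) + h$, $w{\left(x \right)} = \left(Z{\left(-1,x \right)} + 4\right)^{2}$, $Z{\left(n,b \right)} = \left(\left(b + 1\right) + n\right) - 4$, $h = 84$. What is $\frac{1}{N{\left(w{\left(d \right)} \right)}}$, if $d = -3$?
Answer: $\frac{1}{63} \approx 0.015873$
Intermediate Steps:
$Z{\left(n,b \right)} = -3 + b + n$ ($Z{\left(n,b \right)} = \left(\left(1 + b\right) + n\right) - 4 = \left(1 + b + n\right) - 4 = -3 + b + n$)
$w{\left(x \right)} = x^{2}$ ($w{\left(x \right)} = \left(\left(-3 + x - 1\right) + 4\right)^{2} = \left(\left(-4 + x\right) + 4\right)^{2} = x^{2}$)
$N{\left(z \right)} = 54 + z$ ($N{\left(z \right)} = \left(z - 30\right) + 84 = \left(-30 + z\right) + 84 = 54 + z$)
$\frac{1}{N{\left(w{\left(d \right)} \right)}} = \frac{1}{54 + \left(-3\right)^{2}} = \frac{1}{54 + 9} = \frac{1}{63}$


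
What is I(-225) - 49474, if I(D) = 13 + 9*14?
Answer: -49335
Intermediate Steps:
I(D) = 139 (I(D) = 13 + 126 = 139)
I(-225) - 49474 = 139 - 49474 = -49335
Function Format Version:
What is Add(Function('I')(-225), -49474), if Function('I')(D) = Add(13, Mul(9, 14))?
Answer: -49335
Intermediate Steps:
Function('I')(D) = 139 (Function('I')(D) = Add(13, 126) = 139)
Add(Function('I')(-225), -49474) = Add(139, -49474) = -49335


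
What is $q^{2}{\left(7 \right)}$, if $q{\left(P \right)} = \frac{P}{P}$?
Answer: $1$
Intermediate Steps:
$q{\left(P \right)} = 1$
$q^{2}{\left(7 \right)} = 1^{2} = 1$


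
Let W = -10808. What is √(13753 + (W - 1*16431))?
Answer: I*√13486 ≈ 116.13*I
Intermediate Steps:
√(13753 + (W - 1*16431)) = √(13753 + (-10808 - 1*16431)) = √(13753 + (-10808 - 16431)) = √(13753 - 27239) = √(-13486) = I*√13486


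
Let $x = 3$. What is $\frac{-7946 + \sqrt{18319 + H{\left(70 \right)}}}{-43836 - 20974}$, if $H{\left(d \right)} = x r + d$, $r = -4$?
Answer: $\frac{3973}{32405} - \frac{\sqrt{18377}}{64810} \approx 0.12051$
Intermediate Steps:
$H{\left(d \right)} = -12 + d$ ($H{\left(d \right)} = 3 \left(-4\right) + d = -12 + d$)
$\frac{-7946 + \sqrt{18319 + H{\left(70 \right)}}}{-43836 - 20974} = \frac{-7946 + \sqrt{18319 + \left(-12 + 70\right)}}{-43836 - 20974} = \frac{-7946 + \sqrt{18319 + 58}}{-64810} = \left(-7946 + \sqrt{18377}\right) \left(- \frac{1}{64810}\right) = \frac{3973}{32405} - \frac{\sqrt{18377}}{64810}$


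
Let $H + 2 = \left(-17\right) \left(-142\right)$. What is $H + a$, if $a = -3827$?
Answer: $-1415$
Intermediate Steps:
$H = 2412$ ($H = -2 - -2414 = -2 + 2414 = 2412$)
$H + a = 2412 - 3827 = -1415$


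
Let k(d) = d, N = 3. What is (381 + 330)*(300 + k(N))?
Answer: 215433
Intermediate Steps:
(381 + 330)*(300 + k(N)) = (381 + 330)*(300 + 3) = 711*303 = 215433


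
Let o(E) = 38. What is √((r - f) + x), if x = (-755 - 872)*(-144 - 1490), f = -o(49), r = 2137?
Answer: √2660693 ≈ 1631.2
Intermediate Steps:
f = -38 (f = -1*38 = -38)
x = 2658518 (x = -1627*(-1634) = 2658518)
√((r - f) + x) = √((2137 - 1*(-38)) + 2658518) = √((2137 + 38) + 2658518) = √(2175 + 2658518) = √2660693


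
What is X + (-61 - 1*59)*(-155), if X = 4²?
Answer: 18616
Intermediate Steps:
X = 16
X + (-61 - 1*59)*(-155) = 16 + (-61 - 1*59)*(-155) = 16 + (-61 - 59)*(-155) = 16 - 120*(-155) = 16 + 18600 = 18616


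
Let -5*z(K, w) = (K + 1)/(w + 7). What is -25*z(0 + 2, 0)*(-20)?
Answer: -300/7 ≈ -42.857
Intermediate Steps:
z(K, w) = -(1 + K)/(5*(7 + w)) (z(K, w) = -(K + 1)/(5*(w + 7)) = -(1 + K)/(5*(7 + w)))
-25*z(0 + 2, 0)*(-20) = -5*(-1 - (0 + 2))/(7 + 0)*(-20) = -5*(-1 - 1*2)/7*(-20) = -5*(-1 - 2)/7*(-20) = -5*(-3)/7*(-20) = -25*(-3/35)*(-20) = (15/7)*(-20) = -300/7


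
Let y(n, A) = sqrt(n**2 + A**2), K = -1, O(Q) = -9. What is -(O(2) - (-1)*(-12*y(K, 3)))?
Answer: 9 + 12*sqrt(10) ≈ 46.947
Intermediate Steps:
y(n, A) = sqrt(A**2 + n**2)
-(O(2) - (-1)*(-12*y(K, 3))) = -(-9 - (-1)*(-12*sqrt(3**2 + (-1)**2))) = -(-9 - (-1)*(-12*sqrt(9 + 1))) = -(-9 - (-1)*(-12*sqrt(10))) = -(-9 - 12*sqrt(10)) = 9 + 12*sqrt(10)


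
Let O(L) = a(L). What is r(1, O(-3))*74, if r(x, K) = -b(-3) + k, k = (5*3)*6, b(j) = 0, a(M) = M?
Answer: 6660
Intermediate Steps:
O(L) = L
k = 90 (k = 15*6 = 90)
r(x, K) = 90 (r(x, K) = -1*0 + 90 = 0 + 90 = 90)
r(1, O(-3))*74 = 90*74 = 6660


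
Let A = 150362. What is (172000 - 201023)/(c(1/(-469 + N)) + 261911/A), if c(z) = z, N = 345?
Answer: -270565292212/16163301 ≈ -16739.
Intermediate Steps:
(172000 - 201023)/(c(1/(-469 + N)) + 261911/A) = (172000 - 201023)/(1/(-469 + 345) + 261911/150362) = -29023/(1/(-124) + 261911*(1/150362)) = -29023/(-1/124 + 261911/150362) = -29023/16163301/9322444 = -29023*9322444/16163301 = -270565292212/16163301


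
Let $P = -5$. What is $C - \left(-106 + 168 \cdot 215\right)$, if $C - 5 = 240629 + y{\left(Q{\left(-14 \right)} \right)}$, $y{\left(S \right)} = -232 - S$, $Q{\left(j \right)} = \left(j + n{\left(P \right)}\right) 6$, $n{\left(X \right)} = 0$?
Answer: $204472$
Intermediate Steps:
$Q{\left(j \right)} = 6 j$ ($Q{\left(j \right)} = \left(j + 0\right) 6 = j 6 = 6 j$)
$C = 240486$ ($C = 5 + \left(240629 - \left(232 + 6 \left(-14\right)\right)\right) = 5 + \left(240629 - 148\right) = 5 + 240481 = 240486$)
$C - \left(-106 + 168 \cdot 215\right) = 240486 - \left(-106 + 168 \cdot 215\right) = 240486 - \left(-106 + 36120\right) = 240486 - 36014 = 204472$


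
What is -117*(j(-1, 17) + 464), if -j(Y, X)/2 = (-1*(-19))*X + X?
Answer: 25272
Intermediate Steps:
j(Y, X) = -40*X (j(Y, X) = -2*((-1*(-19))*X + X) = -2*(19*X + X) = -40*X)
-117*(j(-1, 17) + 464) = -117*(-40*17 + 464) = -117*(-680 + 464) = -117*(-216) = 25272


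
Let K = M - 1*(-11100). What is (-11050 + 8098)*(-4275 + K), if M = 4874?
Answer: -34535448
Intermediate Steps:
K = 15974 (K = 4874 - 1*(-11100) = 4874 + 11100 = 15974)
(-11050 + 8098)*(-4275 + K) = (-11050 + 8098)*(-4275 + 15974) = -2952*11699 = -34535448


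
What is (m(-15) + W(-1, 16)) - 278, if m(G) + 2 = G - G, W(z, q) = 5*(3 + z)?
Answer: -270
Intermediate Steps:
W(z, q) = 15 + 5*z
m(G) = -2 (m(G) = -2 + (G - G) = -2 + 0 = -2)
(m(-15) + W(-1, 16)) - 278 = (-2 + (15 + 5*(-1))) - 278 = (-2 + (15 - 5)) - 278 = (-2 + 10) - 278 = 8 - 278 = -270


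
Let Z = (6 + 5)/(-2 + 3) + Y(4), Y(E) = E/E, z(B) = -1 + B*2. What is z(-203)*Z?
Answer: -4884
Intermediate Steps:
z(B) = -1 + 2*B
Y(E) = 1
Z = 12 (Z = (6 + 5)/(-2 + 3) + 1 = 11/1 + 1 = 11*1 + 1 = 11 + 1 = 12)
z(-203)*Z = (-1 + 2*(-203))*12 = (-1 - 406)*12 = -407*12 = -4884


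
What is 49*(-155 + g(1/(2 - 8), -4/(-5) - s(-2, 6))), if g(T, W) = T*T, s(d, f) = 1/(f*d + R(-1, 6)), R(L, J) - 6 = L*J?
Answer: -273371/36 ≈ -7593.6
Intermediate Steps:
R(L, J) = 6 + J*L (R(L, J) = 6 + L*J = 6 + J*L)
s(d, f) = 1/(d*f) (s(d, f) = 1/(f*d + (6 + 6*(-1))) = 1/(d*f + (6 - 6)) = 1/(d*f + 0) = 1/(d*f))
g(T, W) = T²
49*(-155 + g(1/(2 - 8), -4/(-5) - s(-2, 6))) = 49*(-155 + (1/(2 - 8))²) = 49*(-155 + (1/(-6))²) = 49*(-155 + (-⅙)²) = 49*(-155 + 1/36) = 49*(-5579/36) = -273371/36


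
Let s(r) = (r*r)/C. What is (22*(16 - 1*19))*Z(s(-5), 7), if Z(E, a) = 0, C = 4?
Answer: 0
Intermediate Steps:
s(r) = r²/4 (s(r) = (r*r)/4 = r²*(¼) = r²/4)
(22*(16 - 1*19))*Z(s(-5), 7) = (22*(16 - 1*19))*0 = (22*(16 - 19))*0 = (22*(-3))*0 = -66*0 = 0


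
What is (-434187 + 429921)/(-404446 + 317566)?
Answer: 711/14480 ≈ 0.049102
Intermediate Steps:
(-434187 + 429921)/(-404446 + 317566) = -4266/(-86880) = -4266*(-1/86880) = 711/14480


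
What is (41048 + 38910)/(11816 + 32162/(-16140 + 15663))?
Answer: 19069983/2802035 ≈ 6.8058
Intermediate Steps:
(41048 + 38910)/(11816 + 32162/(-16140 + 15663)) = 79958/(11816 + 32162/(-477)) = 79958/(11816 + 32162*(-1/477)) = 79958/(11816 - 32162/477) = 79958/(5604070/477) = 79958*(477/5604070) = 19069983/2802035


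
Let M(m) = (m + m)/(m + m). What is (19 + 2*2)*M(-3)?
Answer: 23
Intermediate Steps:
M(m) = 1 (M(m) = (2*m)/((2*m)) = (2*m)*(1/(2*m)) = 1)
(19 + 2*2)*M(-3) = (19 + 2*2)*1 = (19 + 4)*1 = 23*1 = 23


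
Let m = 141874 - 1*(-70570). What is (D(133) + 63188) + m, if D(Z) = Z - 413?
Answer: 275352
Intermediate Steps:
D(Z) = -413 + Z
m = 212444 (m = 141874 + 70570 = 212444)
(D(133) + 63188) + m = ((-413 + 133) + 63188) + 212444 = (-280 + 63188) + 212444 = 62908 + 212444 = 275352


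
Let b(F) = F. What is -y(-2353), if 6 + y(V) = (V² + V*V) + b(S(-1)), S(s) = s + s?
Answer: -11073210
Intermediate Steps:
S(s) = 2*s
y(V) = -8 + 2*V² (y(V) = -6 + ((V² + V*V) + 2*(-1)) = -6 + ((V² + V²) - 2) = -6 + (2*V² - 2) = -6 + (-2 + 2*V²) = -8 + 2*V²)
-y(-2353) = -(-8 + 2*(-2353)²) = -(-8 + 2*5536609) = -(-8 + 11073218) = -1*11073210 = -11073210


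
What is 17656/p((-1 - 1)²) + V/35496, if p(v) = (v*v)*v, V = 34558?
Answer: 9827017/35496 ≈ 276.85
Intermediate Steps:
p(v) = v³ (p(v) = v²*v = v³)
17656/p((-1 - 1)²) + V/35496 = 17656/(((-1 - 1)²)³) + 34558/35496 = 17656/(((-2)²)³) + 34558*(1/35496) = 17656/(4³) + 17279/17748 = 17656/64 + 17279/17748 = 17656*(1/64) + 17279/17748 = 2207/8 + 17279/17748 = 9827017/35496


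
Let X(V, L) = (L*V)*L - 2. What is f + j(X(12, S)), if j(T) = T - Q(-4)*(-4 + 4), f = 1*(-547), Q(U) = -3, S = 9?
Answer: 423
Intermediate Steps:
X(V, L) = -2 + V*L**2 (X(V, L) = V*L**2 - 2 = -2 + V*L**2)
f = -547
j(T) = T (j(T) = T - (-3)*(-4 + 4) = T - (-3)*0 = T - 1*0 = T + 0 = T)
f + j(X(12, S)) = -547 + (-2 + 12*9**2) = -547 + (-2 + 12*81) = -547 + (-2 + 972) = -547 + 970 = 423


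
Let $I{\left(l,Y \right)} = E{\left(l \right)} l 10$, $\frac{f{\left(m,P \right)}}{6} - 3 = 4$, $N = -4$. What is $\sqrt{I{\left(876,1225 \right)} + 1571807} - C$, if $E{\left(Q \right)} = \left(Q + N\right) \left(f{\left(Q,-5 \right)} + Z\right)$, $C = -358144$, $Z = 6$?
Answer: $358144 + \sqrt{368230367} \approx 3.7733 \cdot 10^{5}$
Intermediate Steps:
$f{\left(m,P \right)} = 42$ ($f{\left(m,P \right)} = 18 + 6 \cdot 4 = 18 + 24 = 42$)
$E{\left(Q \right)} = -192 + 48 Q$ ($E{\left(Q \right)} = \left(Q - 4\right) \left(42 + 6\right) = \left(-4 + Q\right) 48 = -192 + 48 Q$)
$I{\left(l,Y \right)} = 10 l \left(-192 + 48 l\right)$ ($I{\left(l,Y \right)} = \left(-192 + 48 l\right) l 10 = l \left(-192 + 48 l\right) 10 = 10 l \left(-192 + 48 l\right)$)
$\sqrt{I{\left(876,1225 \right)} + 1571807} - C = \sqrt{480 \cdot 876 \left(-4 + 876\right) + 1571807} - -358144 = \sqrt{480 \cdot 876 \cdot 872 + 1571807} + 358144 = \sqrt{366658560 + 1571807} + 358144 = \sqrt{368230367} + 358144 = 358144 + \sqrt{368230367}$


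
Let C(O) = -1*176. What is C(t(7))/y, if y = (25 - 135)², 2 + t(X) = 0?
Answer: -4/275 ≈ -0.014545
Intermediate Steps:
t(X) = -2 (t(X) = -2 + 0 = -2)
C(O) = -176
y = 12100 (y = (-110)² = 12100)
C(t(7))/y = -176/12100 = -176*1/12100 = -4/275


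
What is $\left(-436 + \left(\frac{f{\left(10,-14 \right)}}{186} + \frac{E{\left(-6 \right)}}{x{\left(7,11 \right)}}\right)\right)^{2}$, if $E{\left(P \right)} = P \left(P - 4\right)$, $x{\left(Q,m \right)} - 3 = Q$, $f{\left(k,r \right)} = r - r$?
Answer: $184900$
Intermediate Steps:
$f{\left(k,r \right)} = 0$
$x{\left(Q,m \right)} = 3 + Q$
$E{\left(P \right)} = P \left(-4 + P\right)$ ($E{\left(P \right)} = P \left(P - 4\right) = P \left(-4 + P\right)$)
$\left(-436 + \left(\frac{f{\left(10,-14 \right)}}{186} + \frac{E{\left(-6 \right)}}{x{\left(7,11 \right)}}\right)\right)^{2} = \left(-436 + \left(\frac{0}{186} + \frac{\left(-6\right) \left(-4 - 6\right)}{3 + 7}\right)\right)^{2} = \left(-436 + \left(0 \cdot \frac{1}{186} + \frac{\left(-6\right) \left(-10\right)}{10}\right)\right)^{2} = \left(-436 + \left(0 + 60 \cdot \frac{1}{10}\right)\right)^{2} = \left(-436 + \left(0 + 6\right)\right)^{2} = \left(-436 + 6\right)^{2} = \left(-430\right)^{2} = 184900$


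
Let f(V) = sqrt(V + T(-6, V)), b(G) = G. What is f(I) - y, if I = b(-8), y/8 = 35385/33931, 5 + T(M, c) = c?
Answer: -283080/33931 + I*sqrt(21) ≈ -8.3428 + 4.5826*I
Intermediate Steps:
T(M, c) = -5 + c
y = 283080/33931 (y = 8*(35385/33931) = 283080/33931 ≈ 8.3428)
I = -8
f(V) = sqrt(-5 + 2*V) (f(V) = sqrt(V + (-5 + V)) = sqrt(-5 + 2*V))
f(I) - y = sqrt(-5 + 2*(-8)) - 1*283080/33931 = sqrt(-5 - 16) - 283080/33931 = sqrt(-21) - 283080/33931 = I*sqrt(21) - 283080/33931 = -283080/33931 + I*sqrt(21)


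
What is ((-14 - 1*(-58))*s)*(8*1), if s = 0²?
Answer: 0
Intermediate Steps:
s = 0
((-14 - 1*(-58))*s)*(8*1) = ((-14 - 1*(-58))*0)*(8*1) = ((-14 + 58)*0)*8 = (44*0)*8 = 0*8 = 0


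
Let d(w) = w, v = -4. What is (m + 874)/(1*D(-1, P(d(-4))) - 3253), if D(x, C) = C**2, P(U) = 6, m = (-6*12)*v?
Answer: -1162/3217 ≈ -0.36121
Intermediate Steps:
m = 288 (m = -6*12*(-4) = -72*(-4) = 288)
(m + 874)/(1*D(-1, P(d(-4))) - 3253) = (288 + 874)/(1*6**2 - 3253) = 1162/(1*36 - 3253) = 1162/(36 - 3253) = 1162/(-3217) = 1162*(-1/3217) = -1162/3217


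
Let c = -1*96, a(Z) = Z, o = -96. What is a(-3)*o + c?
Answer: 192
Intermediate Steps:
c = -96
a(-3)*o + c = -3*(-96) - 96 = 288 - 96 = 192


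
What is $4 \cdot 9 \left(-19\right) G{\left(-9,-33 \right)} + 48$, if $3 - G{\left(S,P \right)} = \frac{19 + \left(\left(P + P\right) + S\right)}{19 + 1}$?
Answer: $- \frac{19596}{5} \approx -3919.2$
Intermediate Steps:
$G{\left(S,P \right)} = \frac{41}{20} - \frac{P}{10} - \frac{S}{20}$ ($G{\left(S,P \right)} = 3 - \frac{19 + \left(\left(P + P\right) + S\right)}{19 + 1} = 3 - \frac{19 + \left(2 P + S\right)}{20} = 3 - \left(19 + \left(S + 2 P\right)\right) \frac{1}{20} = 3 - \left(19 + S + 2 P\right) \frac{1}{20} = 3 - \left(\frac{19}{20} + \frac{P}{10} + \frac{S}{20}\right) = \frac{41}{20} - \frac{P}{10} - \frac{S}{20}$)
$4 \cdot 9 \left(-19\right) G{\left(-9,-33 \right)} + 48 = 4 \cdot 9 \left(-19\right) \left(\frac{41}{20} - - \frac{33}{10} - - \frac{9}{20}\right) + 48 = 36 \left(-19\right) \left(\frac{41}{20} + \frac{33}{10} + \frac{9}{20}\right) + 48 = \left(-684\right) \frac{29}{5} + 48 = - \frac{19836}{5} + 48 = - \frac{19596}{5}$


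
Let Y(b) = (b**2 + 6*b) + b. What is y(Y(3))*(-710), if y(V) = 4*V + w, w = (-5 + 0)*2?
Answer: -78100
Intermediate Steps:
w = -10 (w = -5*2 = -10)
Y(b) = b**2 + 7*b
y(V) = -10 + 4*V (y(V) = 4*V - 10 = -10 + 4*V)
y(Y(3))*(-710) = (-10 + 4*(3*(7 + 3)))*(-710) = (-10 + 4*(3*10))*(-710) = (-10 + 4*30)*(-710) = (-10 + 120)*(-710) = 110*(-710) = -78100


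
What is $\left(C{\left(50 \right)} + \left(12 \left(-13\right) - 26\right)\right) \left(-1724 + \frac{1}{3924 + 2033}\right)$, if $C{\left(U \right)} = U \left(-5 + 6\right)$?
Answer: $\frac{1355622444}{5957} \approx 2.2757 \cdot 10^{5}$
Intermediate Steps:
$C{\left(U \right)} = U$ ($C{\left(U \right)} = U 1 = U$)
$\left(C{\left(50 \right)} + \left(12 \left(-13\right) - 26\right)\right) \left(-1724 + \frac{1}{3924 + 2033}\right) = \left(50 + \left(12 \left(-13\right) - 26\right)\right) \left(-1724 + \frac{1}{3924 + 2033}\right) = \left(50 - 182\right) \left(-1724 + \frac{1}{5957}\right) = \left(-132\right) \left(- \frac{10269867}{5957}\right) = \frac{1355622444}{5957}$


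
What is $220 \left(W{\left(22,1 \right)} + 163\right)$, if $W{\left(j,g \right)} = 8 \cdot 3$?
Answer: $41140$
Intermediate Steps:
$W{\left(j,g \right)} = 24$
$220 \left(W{\left(22,1 \right)} + 163\right) = 220 \left(24 + 163\right) = 220 \cdot 187 = 41140$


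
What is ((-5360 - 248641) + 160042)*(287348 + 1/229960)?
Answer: -6208674111224679/229960 ≈ -2.6999e+10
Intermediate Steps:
((-5360 - 248641) + 160042)*(287348 + 1/229960) = (-254001 + 160042)*(287348 + 1/229960) = -93959*66078546081/229960 = -6208674111224679/229960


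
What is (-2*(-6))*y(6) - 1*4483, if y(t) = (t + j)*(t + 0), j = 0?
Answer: -4051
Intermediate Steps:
y(t) = t² (y(t) = (t + 0)*(t + 0) = t*t = t²)
(-2*(-6))*y(6) - 1*4483 = -2*(-6)*6² - 1*4483 = 12*36 - 4483 = 432 - 4483 = -4051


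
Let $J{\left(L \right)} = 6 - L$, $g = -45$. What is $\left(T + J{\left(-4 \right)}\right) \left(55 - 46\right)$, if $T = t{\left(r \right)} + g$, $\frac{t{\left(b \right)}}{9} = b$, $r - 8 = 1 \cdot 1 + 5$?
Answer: $819$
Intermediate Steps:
$r = 14$ ($r = 8 + \left(1 \cdot 1 + 5\right) = 8 + \left(1 + 5\right) = 8 + 6 = 14$)
$t{\left(b \right)} = 9 b$
$T = 81$ ($T = 9 \cdot 14 - 45 = 126 - 45 = 81$)
$\left(T + J{\left(-4 \right)}\right) \left(55 - 46\right) = \left(81 + \left(6 - -4\right)\right) \left(55 - 46\right) = \left(81 + \left(6 + 4\right)\right) \left(55 - 46\right) = \left(81 + 10\right) 9 = 91 \cdot 9 = 819$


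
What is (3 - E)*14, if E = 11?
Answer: -112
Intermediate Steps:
(3 - E)*14 = (3 - 1*11)*14 = (3 - 11)*14 = -8*14 = -112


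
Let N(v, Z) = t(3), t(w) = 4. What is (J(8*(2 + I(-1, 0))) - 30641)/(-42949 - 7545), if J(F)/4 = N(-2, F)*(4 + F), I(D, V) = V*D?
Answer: 30321/50494 ≈ 0.60049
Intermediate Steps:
I(D, V) = D*V
N(v, Z) = 4
J(F) = 64 + 16*F (J(F) = 4*(4*(4 + F)) = 4*(16 + 4*F) = 64 + 16*F)
(J(8*(2 + I(-1, 0))) - 30641)/(-42949 - 7545) = ((64 + 16*(8*(2 - 1*0))) - 30641)/(-42949 - 7545) = ((64 + 16*(8*(2 + 0))) - 30641)/(-50494) = ((64 + 16*(8*2)) - 30641)*(-1/50494) = ((64 + 16*16) - 30641)*(-1/50494) = ((64 + 256) - 30641)*(-1/50494) = (320 - 30641)*(-1/50494) = -30321*(-1/50494) = 30321/50494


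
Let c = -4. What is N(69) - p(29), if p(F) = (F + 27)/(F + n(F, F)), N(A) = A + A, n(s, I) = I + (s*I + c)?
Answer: 123454/895 ≈ 137.94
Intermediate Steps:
n(s, I) = -4 + I + I*s (n(s, I) = I + (s*I - 4) = I + (I*s - 4) = I + (-4 + I*s) = -4 + I + I*s)
N(A) = 2*A
p(F) = (27 + F)/(-4 + F² + 2*F) (p(F) = (F + 27)/(F + (-4 + F + F*F)) = (27 + F)/(F + (-4 + F + F²)) = (27 + F)/(-4 + F² + 2*F))
N(69) - p(29) = 2*69 - (27 + 29)/(-4 + 29² + 2*29) = 138 - 56/(-4 + 841 + 58) = 138 - 56/895 = 123454/895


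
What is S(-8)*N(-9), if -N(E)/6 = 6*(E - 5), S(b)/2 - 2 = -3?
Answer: -1008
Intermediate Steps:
S(b) = -2 (S(b) = 4 + 2*(-3) = 4 - 6 = -2)
N(E) = 180 - 36*E (N(E) = -36*(E - 5) = -36*(-5 + E) = -6*(-30 + 6*E) = 180 - 36*E)
S(-8)*N(-9) = -2*(180 - 36*(-9)) = -2*(180 + 324) = -2*504 = -1008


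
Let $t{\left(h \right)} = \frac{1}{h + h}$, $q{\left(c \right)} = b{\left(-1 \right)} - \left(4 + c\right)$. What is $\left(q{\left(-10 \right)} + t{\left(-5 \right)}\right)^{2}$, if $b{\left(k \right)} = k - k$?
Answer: $\frac{3481}{100} \approx 34.81$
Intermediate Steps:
$b{\left(k \right)} = 0$
$q{\left(c \right)} = -4 - c$ ($q{\left(c \right)} = 0 - \left(4 + c\right) = -4 - c$)
$t{\left(h \right)} = \frac{1}{2 h}$
$\left(q{\left(-10 \right)} + t{\left(-5 \right)}\right)^{2} = \left(\left(-4 - -10\right) + \frac{1}{2 \left(-5\right)}\right)^{2} = \left(\left(-4 + 10\right) + \frac{1}{2} \left(- \frac{1}{5}\right)\right)^{2} = \left(6 - \frac{1}{10}\right)^{2} = \left(\frac{59}{10}\right)^{2} = \frac{3481}{100}$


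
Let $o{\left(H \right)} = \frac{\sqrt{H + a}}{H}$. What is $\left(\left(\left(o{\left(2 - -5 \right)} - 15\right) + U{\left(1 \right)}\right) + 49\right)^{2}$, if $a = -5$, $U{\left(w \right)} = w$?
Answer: $\frac{\left(245 + \sqrt{2}\right)^{2}}{49} \approx 1239.2$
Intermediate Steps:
$o{\left(H \right)} = \frac{\sqrt{-5 + H}}{H}$ ($o{\left(H \right)} = \frac{\sqrt{H - 5}}{H} = \frac{\sqrt{-5 + H}}{H}$)
$\left(\left(\left(o{\left(2 - -5 \right)} - 15\right) + U{\left(1 \right)}\right) + 49\right)^{2} = \left(\left(\left(\frac{\sqrt{-5 + \left(2 - -5\right)}}{2 - -5} - 15\right) + 1\right) + 49\right)^{2} = \left(\left(\left(\frac{\sqrt{-5 + \left(2 + 5\right)}}{2 + 5} - 15\right) + 1\right) + 49\right)^{2} = \left(\left(\left(\frac{\sqrt{-5 + 7}}{7} - 15\right) + 1\right) + 49\right)^{2} = \left(\left(\left(\frac{\sqrt{2}}{7} - 15\right) + 1\right) + 49\right)^{2} = \left(\left(\left(-15 + \frac{\sqrt{2}}{7}\right) + 1\right) + 49\right)^{2} = \left(\left(-14 + \frac{\sqrt{2}}{7}\right) + 49\right)^{2} = \left(35 + \frac{\sqrt{2}}{7}\right)^{2}$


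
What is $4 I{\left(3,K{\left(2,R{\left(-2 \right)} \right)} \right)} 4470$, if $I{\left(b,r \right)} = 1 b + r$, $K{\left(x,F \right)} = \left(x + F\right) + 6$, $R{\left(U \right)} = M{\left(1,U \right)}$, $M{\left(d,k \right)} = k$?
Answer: $160920$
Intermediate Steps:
$R{\left(U \right)} = U$
$K{\left(x,F \right)} = 6 + F + x$ ($K{\left(x,F \right)} = \left(F + x\right) + 6 = 6 + F + x$)
$I{\left(b,r \right)} = b + r$
$4 I{\left(3,K{\left(2,R{\left(-2 \right)} \right)} \right)} 4470 = 4 \left(3 + \left(6 - 2 + 2\right)\right) 4470 = 4 \left(3 + 6\right) 4470 = 4 \cdot 9 \cdot 4470 = 36 \cdot 4470 = 160920$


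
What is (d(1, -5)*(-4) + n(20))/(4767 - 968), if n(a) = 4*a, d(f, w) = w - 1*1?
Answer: 104/3799 ≈ 0.027376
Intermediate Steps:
d(f, w) = -1 + w (d(f, w) = w - 1 = -1 + w)
(d(1, -5)*(-4) + n(20))/(4767 - 968) = ((-1 - 5)*(-4) + 4*20)/(4767 - 968) = (-6*(-4) + 80)/3799 = (24 + 80)*(1/3799) = 104*(1/3799) = 104/3799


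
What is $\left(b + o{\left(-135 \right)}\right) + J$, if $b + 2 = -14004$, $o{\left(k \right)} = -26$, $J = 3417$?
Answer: $-10615$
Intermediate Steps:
$b = -14006$ ($b = -2 - 14004 = -14006$)
$\left(b + o{\left(-135 \right)}\right) + J = \left(-14006 - 26\right) + 3417 = -14032 + 3417 = -10615$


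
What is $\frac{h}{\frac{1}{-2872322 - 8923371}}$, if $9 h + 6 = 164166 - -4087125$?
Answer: $-5571872523945$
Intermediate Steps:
$h = 472365$ ($h = - \frac{2}{3} + \frac{164166 - -4087125}{9} = - \frac{2}{3} + \frac{164166 + 4087125}{9} = - \frac{2}{3} + \frac{1}{9} \cdot 4251291 = - \frac{2}{3} + \frac{1417097}{3} = 472365$)
$\frac{h}{\frac{1}{-2872322 - 8923371}} = \frac{472365}{\frac{1}{-2872322 - 8923371}} = \frac{472365}{\frac{1}{-11795693}} = \frac{472365}{- \frac{1}{11795693}} = 472365 \left(-11795693\right) = -5571872523945$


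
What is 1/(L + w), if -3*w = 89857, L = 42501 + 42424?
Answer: 3/164918 ≈ 1.8191e-5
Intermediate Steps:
L = 84925
w = -89857/3 (w = -⅓*89857 = -89857/3 ≈ -29952.)
1/(L + w) = 1/(84925 - 89857/3) = 1/(164918/3) = 3/164918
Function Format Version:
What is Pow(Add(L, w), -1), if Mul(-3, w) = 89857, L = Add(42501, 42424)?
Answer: Rational(3, 164918) ≈ 1.8191e-5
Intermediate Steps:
L = 84925
w = Rational(-89857, 3) (w = Mul(Rational(-1, 3), 89857) = Rational(-89857, 3) ≈ -29952.)
Pow(Add(L, w), -1) = Pow(Add(84925, Rational(-89857, 3)), -1) = Pow(Rational(164918, 3), -1) = Rational(3, 164918)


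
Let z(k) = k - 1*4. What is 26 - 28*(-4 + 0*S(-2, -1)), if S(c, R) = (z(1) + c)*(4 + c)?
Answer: 138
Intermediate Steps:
z(k) = -4 + k (z(k) = k - 4 = -4 + k)
S(c, R) = (-3 + c)*(4 + c) (S(c, R) = ((-4 + 1) + c)*(4 + c) = (-3 + c)*(4 + c))
26 - 28*(-4 + 0*S(-2, -1)) = 26 - 28*(-4 + 0*(-12 - 2 + (-2)**2)) = 26 - 28*(-4 + 0*(-12 - 2 + 4)) = 26 - 28*(-4 + 0*(-10)) = 26 - 28*(-4 + 0) = 26 - 28*(-4) = 26 + 112 = 138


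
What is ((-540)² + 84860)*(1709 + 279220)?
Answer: 105758531340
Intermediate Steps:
((-540)² + 84860)*(1709 + 279220) = (291600 + 84860)*280929 = 376460*280929 = 105758531340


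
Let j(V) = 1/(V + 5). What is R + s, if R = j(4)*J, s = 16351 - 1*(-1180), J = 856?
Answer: 158635/9 ≈ 17626.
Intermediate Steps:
s = 17531 (s = 16351 + 1180 = 17531)
j(V) = 1/(5 + V)
R = 856/9 (R = 856/(5 + 4) = 856/9 ≈ 95.111)
R + s = 856/9 + 17531 = 158635/9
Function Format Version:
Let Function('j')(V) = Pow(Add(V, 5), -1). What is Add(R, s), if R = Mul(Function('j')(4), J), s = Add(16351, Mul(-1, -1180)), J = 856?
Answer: Rational(158635, 9) ≈ 17626.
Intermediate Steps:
s = 17531 (s = Add(16351, 1180) = 17531)
Function('j')(V) = Pow(Add(5, V), -1)
R = Rational(856, 9) (R = Mul(Pow(Add(5, 4), -1), 856) = Mul(Pow(9, -1), 856) = Mul(Rational(1, 9), 856) = Rational(856, 9) ≈ 95.111)
Add(R, s) = Add(Rational(856, 9), 17531) = Rational(158635, 9)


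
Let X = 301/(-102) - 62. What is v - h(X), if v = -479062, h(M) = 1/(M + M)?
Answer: -3173785699/6625 ≈ -4.7906e+5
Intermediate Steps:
X = -6625/102 (X = 301*(-1/102) - 62 = -301/102 - 62 = -6625/102 ≈ -64.951)
h(M) = 1/(2*M)
v - h(X) = -479062 - 1/(2*(-6625/102)) = -479062 - (-102)/(2*6625) = -479062 - 1*(-51/6625) = -479062 + 51/6625 = -3173785699/6625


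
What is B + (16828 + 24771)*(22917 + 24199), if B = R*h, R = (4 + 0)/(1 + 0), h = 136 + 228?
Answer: 1959979940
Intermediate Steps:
h = 364
R = 4 (R = 4/1 = 4*1 = 4)
B = 1456 (B = 4*364 = 1456)
B + (16828 + 24771)*(22917 + 24199) = 1456 + (16828 + 24771)*(22917 + 24199) = 1456 + 41599*47116 = 1456 + 1959978484 = 1959979940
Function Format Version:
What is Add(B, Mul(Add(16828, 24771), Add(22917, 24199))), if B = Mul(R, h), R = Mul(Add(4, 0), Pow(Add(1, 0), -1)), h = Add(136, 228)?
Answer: 1959979940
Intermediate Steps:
h = 364
R = 4 (R = Mul(4, Pow(1, -1)) = Mul(4, 1) = 4)
B = 1456 (B = Mul(4, 364) = 1456)
Add(B, Mul(Add(16828, 24771), Add(22917, 24199))) = Add(1456, Mul(Add(16828, 24771), Add(22917, 24199))) = Add(1456, Mul(41599, 47116)) = Add(1456, 1959978484) = 1959979940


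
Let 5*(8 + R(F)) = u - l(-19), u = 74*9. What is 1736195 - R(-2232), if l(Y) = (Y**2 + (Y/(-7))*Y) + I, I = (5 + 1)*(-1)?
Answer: 60764567/35 ≈ 1.7361e+6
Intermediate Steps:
u = 666
I = -6 (I = 6*(-1) = -6)
l(Y) = -6 + 6*Y**2/7 (l(Y) = (Y**2 + (Y/(-7))*Y) - 6 = (Y**2 + (Y*(-1/7))*Y) - 6 = (Y**2 + (-Y/7)*Y) - 6 = (Y**2 - Y**2/7) - 6 = 6*Y**2/7 - 6 = -6 + 6*Y**2/7)
R(F) = 2258/35 (R(F) = -8 + (666 - (-6 + (6/7)*(-19)**2))/5 = -8 + (666 - (-6 + (6/7)*361))/5 = -8 + (666 - (-6 + 2166/7))/5 = -8 + (666 - 1*2124/7)/5 = -8 + (666 - 2124/7)/5 = -8 + (1/5)*(2538/7) = -8 + 2538/35 = 2258/35)
1736195 - R(-2232) = 1736195 - 1*2258/35 = 1736195 - 2258/35 = 60764567/35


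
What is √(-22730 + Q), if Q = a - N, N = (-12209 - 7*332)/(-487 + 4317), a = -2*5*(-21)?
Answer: I*√330287966610/3830 ≈ 150.05*I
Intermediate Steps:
a = 210 (a = -10*(-21) = 210)
N = -14533/3830 (N = (-12209 - 2324)/3830 = -14533*1/3830 = -14533/3830 ≈ -3.7945)
Q = 818833/3830 (Q = 210 - 1*(-14533/3830) = 210 + 14533/3830 = 818833/3830 ≈ 213.79)
√(-22730 + Q) = √(-22730 + 818833/3830) = √(-86237067/3830) = I*√330287966610/3830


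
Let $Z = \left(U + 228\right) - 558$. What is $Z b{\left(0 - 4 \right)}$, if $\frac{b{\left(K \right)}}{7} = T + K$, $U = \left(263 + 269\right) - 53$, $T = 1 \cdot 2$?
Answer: $-2086$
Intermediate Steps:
$T = 2$
$U = 479$ ($U = 532 - 53 = 479$)
$b{\left(K \right)} = 14 + 7 K$ ($b{\left(K \right)} = 7 \left(2 + K\right) = 14 + 7 K$)
$Z = 149$ ($Z = \left(479 + 228\right) - 558 = 707 - 558 = 149$)
$Z b{\left(0 - 4 \right)} = 149 \left(14 + 7 \left(0 - 4\right)\right) = 149 \left(14 + 7 \left(-4\right)\right) = 149 \left(14 - 28\right) = 149 \left(-14\right) = -2086$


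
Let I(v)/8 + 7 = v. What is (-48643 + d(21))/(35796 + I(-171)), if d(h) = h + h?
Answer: -48601/34372 ≈ -1.4140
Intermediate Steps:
I(v) = -56 + 8*v
d(h) = 2*h
(-48643 + d(21))/(35796 + I(-171)) = (-48643 + 2*21)/(35796 + (-56 + 8*(-171))) = (-48643 + 42)/(35796 + (-56 - 1368)) = -48601/(35796 - 1424) = -48601/34372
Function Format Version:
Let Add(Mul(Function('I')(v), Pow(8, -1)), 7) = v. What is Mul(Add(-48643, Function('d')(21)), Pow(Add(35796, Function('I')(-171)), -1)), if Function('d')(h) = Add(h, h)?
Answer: Rational(-48601, 34372) ≈ -1.4140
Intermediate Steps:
Function('I')(v) = Add(-56, Mul(8, v))
Function('d')(h) = Mul(2, h)
Mul(Add(-48643, Function('d')(21)), Pow(Add(35796, Function('I')(-171)), -1)) = Mul(Add(-48643, Mul(2, 21)), Pow(Add(35796, Add(-56, Mul(8, -171))), -1)) = Mul(Add(-48643, 42), Pow(Add(35796, Add(-56, -1368)), -1)) = Mul(-48601, Pow(Add(35796, -1424), -1)) = Mul(-48601, Pow(34372, -1)) = Mul(-48601, Rational(1, 34372)) = Rational(-48601, 34372)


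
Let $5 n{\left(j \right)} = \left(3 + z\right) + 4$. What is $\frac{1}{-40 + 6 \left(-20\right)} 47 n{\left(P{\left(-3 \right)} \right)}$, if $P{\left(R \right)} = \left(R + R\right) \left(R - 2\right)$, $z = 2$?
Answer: $- \frac{423}{800} \approx -0.52875$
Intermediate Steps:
$P{\left(R \right)} = 2 R \left(-2 + R\right)$
$n{\left(j \right)} = \frac{9}{5}$ ($n{\left(j \right)} = \frac{\left(3 + 2\right) + 4}{5} = \frac{5 + 4}{5} = \frac{1}{5} \cdot 9 = \frac{9}{5}$)
$\frac{1}{-40 + 6 \left(-20\right)} 47 n{\left(P{\left(-3 \right)} \right)} = \frac{1}{-40 + 6 \left(-20\right)} 47 \cdot \frac{9}{5} = \frac{1}{-40 - 120} \cdot 47 \cdot \frac{9}{5} = \frac{1}{-160} \cdot 47 \cdot \frac{9}{5} = \left(- \frac{1}{160}\right) 47 \cdot \frac{9}{5} = \left(- \frac{47}{160}\right) \frac{9}{5} = - \frac{423}{800}$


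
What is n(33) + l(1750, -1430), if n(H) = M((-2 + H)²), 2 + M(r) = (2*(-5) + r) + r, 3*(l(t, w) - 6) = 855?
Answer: 2201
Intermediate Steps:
l(t, w) = 291 (l(t, w) = 6 + (⅓)*855 = 6 + 285 = 291)
M(r) = -12 + 2*r (M(r) = -2 + ((2*(-5) + r) + r) = -2 + ((-10 + r) + r) = -2 + (-10 + 2*r) = -12 + 2*r)
n(H) = -12 + 2*(-2 + H)²
n(33) + l(1750, -1430) = (-12 + 2*(-2 + 33)²) + 291 = (-12 + 2*31²) + 291 = (-12 + 2*961) + 291 = (-12 + 1922) + 291 = 1910 + 291 = 2201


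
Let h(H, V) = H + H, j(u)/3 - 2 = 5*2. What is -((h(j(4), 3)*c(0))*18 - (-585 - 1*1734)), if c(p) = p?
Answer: -2319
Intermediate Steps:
j(u) = 36 (j(u) = 6 + 3*(5*2) = 6 + 3*10 = 6 + 30 = 36)
h(H, V) = 2*H
-((h(j(4), 3)*c(0))*18 - (-585 - 1*1734)) = -(((2*36)*0)*18 - (-585 - 1*1734)) = -((72*0)*18 - (-585 - 1734)) = -(0*18 - 1*(-2319)) = -(0 + 2319) = -1*2319 = -2319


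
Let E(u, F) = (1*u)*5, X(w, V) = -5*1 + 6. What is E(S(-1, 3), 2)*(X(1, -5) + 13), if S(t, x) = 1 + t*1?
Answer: 0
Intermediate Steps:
S(t, x) = 1 + t
X(w, V) = 1 (X(w, V) = -5 + 6 = 1)
E(u, F) = 5*u (E(u, F) = u*5 = 5*u)
E(S(-1, 3), 2)*(X(1, -5) + 13) = (5*(1 - 1))*(1 + 13) = (5*0)*14 = 0*14 = 0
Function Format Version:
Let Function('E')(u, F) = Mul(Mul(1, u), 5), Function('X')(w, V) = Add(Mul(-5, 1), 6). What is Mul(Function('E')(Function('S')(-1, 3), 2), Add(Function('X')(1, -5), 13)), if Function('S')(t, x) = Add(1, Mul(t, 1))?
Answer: 0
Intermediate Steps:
Function('S')(t, x) = Add(1, t)
Function('X')(w, V) = 1 (Function('X')(w, V) = Add(-5, 6) = 1)
Function('E')(u, F) = Mul(5, u) (Function('E')(u, F) = Mul(u, 5) = Mul(5, u))
Mul(Function('E')(Function('S')(-1, 3), 2), Add(Function('X')(1, -5), 13)) = Mul(Mul(5, Add(1, -1)), Add(1, 13)) = Mul(Mul(5, 0), 14) = Mul(0, 14) = 0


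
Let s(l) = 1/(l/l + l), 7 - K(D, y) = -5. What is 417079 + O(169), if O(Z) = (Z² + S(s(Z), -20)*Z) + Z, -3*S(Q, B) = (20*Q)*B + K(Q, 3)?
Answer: 22708543/51 ≈ 4.4527e+5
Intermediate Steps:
K(D, y) = 12 (K(D, y) = 7 - 1*(-5) = 7 + 5 = 12)
s(l) = 1/(1 + l)
S(Q, B) = -4 - 20*B*Q/3 (S(Q, B) = -((20*Q)*B + 12)/3 = -(20*B*Q + 12)/3 = -(12 + 20*B*Q)/3 = -4 - 20*B*Q/3)
O(Z) = Z + Z² + Z*(-4 + 400/(3*(1 + Z))) (O(Z) = (Z² + (-4 - 20/3*(-20)/(1 + Z))*Z) + Z = (Z² + (-4 + 400/(3*(1 + Z)))*Z) + Z = (Z² + Z*(-4 + 400/(3*(1 + Z)))) + Z = Z + Z² + Z*(-4 + 400/(3*(1 + Z))))
417079 + O(169) = 417079 + (⅓)*169*(400 + 3*(1 + 169)*(-3 + 169))/(1 + 169) = 417079 + (⅓)*169*(400 + 3*170*166)/170 = 417079 + (⅓)*169*(1/170)*(400 + 84660) = 417079 + (⅓)*169*(1/170)*85060 = 417079 + 1437514/51 = 22708543/51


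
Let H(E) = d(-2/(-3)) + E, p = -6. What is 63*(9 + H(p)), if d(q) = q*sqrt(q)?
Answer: 189 + 14*sqrt(6) ≈ 223.29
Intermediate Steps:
d(q) = q**(3/2)
H(E) = E + 2*sqrt(6)/9 (H(E) = (-2/(-3))**(3/2) + E = (-2*(-1/3))**(3/2) + E = (2/3)**(3/2) + E = 2*sqrt(6)/9 + E = E + 2*sqrt(6)/9)
63*(9 + H(p)) = 63*(9 + (-6 + 2*sqrt(6)/9)) = 63*(3 + 2*sqrt(6)/9) = 189 + 14*sqrt(6)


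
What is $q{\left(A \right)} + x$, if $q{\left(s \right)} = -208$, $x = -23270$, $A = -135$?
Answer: $-23478$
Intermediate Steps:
$q{\left(A \right)} + x = -208 - 23270 = -23478$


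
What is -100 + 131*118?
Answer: 15358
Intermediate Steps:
-100 + 131*118 = -100 + 15458 = 15358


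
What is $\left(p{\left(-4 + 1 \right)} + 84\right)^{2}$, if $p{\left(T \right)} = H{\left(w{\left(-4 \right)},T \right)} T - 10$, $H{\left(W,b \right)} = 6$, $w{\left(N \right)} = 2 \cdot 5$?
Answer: $3136$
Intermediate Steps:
$w{\left(N \right)} = 10$
$p{\left(T \right)} = -10 + 6 T$ ($p{\left(T \right)} = 6 T - 10 = -10 + 6 T$)
$\left(p{\left(-4 + 1 \right)} + 84\right)^{2} = \left(\left(-10 + 6 \left(-4 + 1\right)\right) + 84\right)^{2} = \left(\left(-10 + 6 \left(-3\right)\right) + 84\right)^{2} = \left(\left(-10 - 18\right) + 84\right)^{2} = \left(-28 + 84\right)^{2} = 56^{2} = 3136$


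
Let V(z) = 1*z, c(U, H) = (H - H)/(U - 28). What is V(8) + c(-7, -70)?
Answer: 8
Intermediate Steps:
c(U, H) = 0 (c(U, H) = 0/(-28 + U) = 0)
V(z) = z
V(8) + c(-7, -70) = 8 + 0 = 8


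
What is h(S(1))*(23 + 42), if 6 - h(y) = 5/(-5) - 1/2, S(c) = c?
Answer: 975/2 ≈ 487.50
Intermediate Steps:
h(y) = 15/2 (h(y) = 6 - (5/(-5) - 1/2) = 6 - (5*(-1/5) - 1*1/2) = 6 - (-1 - 1/2) = 6 - 1*(-3/2) = 6 + 3/2 = 15/2)
h(S(1))*(23 + 42) = 15*(23 + 42)/2 = (15/2)*65 = 975/2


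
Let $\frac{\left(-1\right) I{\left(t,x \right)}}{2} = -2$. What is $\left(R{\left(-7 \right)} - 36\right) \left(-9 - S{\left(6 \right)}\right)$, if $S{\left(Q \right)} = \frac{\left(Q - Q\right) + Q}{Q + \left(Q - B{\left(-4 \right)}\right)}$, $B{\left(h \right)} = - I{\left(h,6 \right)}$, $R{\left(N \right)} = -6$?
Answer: $\frac{1575}{4} \approx 393.75$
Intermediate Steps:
$I{\left(t,x \right)} = 4$ ($I{\left(t,x \right)} = \left(-2\right) \left(-2\right) = 4$)
$B{\left(h \right)} = -4$ ($B{\left(h \right)} = \left(-1\right) 4 = -4$)
$S{\left(Q \right)} = \frac{Q}{4 + 2 Q}$ ($S{\left(Q \right)} = \frac{\left(Q - Q\right) + Q}{Q + \left(Q - -4\right)} = \frac{0 + Q}{Q + \left(Q + 4\right)} = \frac{Q}{Q + \left(4 + Q\right)} = \frac{Q}{4 + 2 Q}$)
$\left(R{\left(-7 \right)} - 36\right) \left(-9 - S{\left(6 \right)}\right) = \left(-6 - 36\right) \left(-9 - \frac{1}{2} \cdot 6 \frac{1}{2 + 6}\right) = - 42 \left(-9 - \frac{1}{2} \cdot 6 \cdot \frac{1}{8}\right) = - 42 \left(-9 - \frac{3}{8}\right) = \left(-42\right) \left(- \frac{75}{8}\right) = \frac{1575}{4}$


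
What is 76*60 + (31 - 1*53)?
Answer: 4538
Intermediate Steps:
76*60 + (31 - 1*53) = 4560 + (31 - 53) = 4560 - 22 = 4538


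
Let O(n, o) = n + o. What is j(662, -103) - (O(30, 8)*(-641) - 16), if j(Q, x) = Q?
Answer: 25036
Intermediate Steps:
j(662, -103) - (O(30, 8)*(-641) - 16) = 662 - ((30 + 8)*(-641) - 16) = 662 - (38*(-641) - 16) = 662 - (-24358 - 16) = 662 - 1*(-24374) = 662 + 24374 = 25036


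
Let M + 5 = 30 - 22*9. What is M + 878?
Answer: 705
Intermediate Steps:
M = -173 (M = -5 + (30 - 22*9) = -5 + (30 - 198) = -5 - 168 = -173)
M + 878 = -173 + 878 = 705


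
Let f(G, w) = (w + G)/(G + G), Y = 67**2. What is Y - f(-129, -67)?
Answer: 578983/129 ≈ 4488.2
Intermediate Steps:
Y = 4489
f(G, w) = (G + w)/(2*G) (f(G, w) = (G + w)/((2*G)) = (G + w)*(1/(2*G)) = (G + w)/(2*G))
Y - f(-129, -67) = 4489 - (-129 - 67)/(2*(-129)) = 4489 - (-1)*(-196)/(2*129) = 4489 - 1*98/129 = 4489 - 98/129 = 578983/129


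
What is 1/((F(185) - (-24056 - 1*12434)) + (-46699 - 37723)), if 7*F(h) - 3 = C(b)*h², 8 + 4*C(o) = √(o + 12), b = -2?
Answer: -22622376/1299683797603 - 479150*√10/1299683797603 ≈ -1.8572e-5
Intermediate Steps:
C(o) = -2 + √(12 + o)/4 (C(o) = -2 + √(o + 12)/4 = -2 + √(12 + o)/4)
F(h) = 3/7 + h²*(-2 + √10/4)/7 (F(h) = 3/7 + ((-2 + √(12 - 2)/4)*h²)/7 = 3/7 + ((-2 + √10/4)*h²)/7 = 3/7 + (h²*(-2 + √10/4))/7 = 3/7 + h²*(-2 + √10/4)/7)
1/((F(185) - (-24056 - 1*12434)) + (-46699 - 37723)) = 1/(((3/7 + (1/28)*185²*(-8 + √10)) - (-24056 - 1*12434)) + (-46699 - 37723)) = 1/(((3/7 + (1/28)*34225*(-8 + √10)) - (-24056 - 12434)) - 84422) = 1/(((3/7 + (-68450/7 + 34225*√10/28)) - 1*(-36490)) - 84422) = 1/(((-68447/7 + 34225*√10/28) + 36490) - 84422) = 1/((186983/7 + 34225*√10/28) - 84422) = 1/(-403971/7 + 34225*√10/28)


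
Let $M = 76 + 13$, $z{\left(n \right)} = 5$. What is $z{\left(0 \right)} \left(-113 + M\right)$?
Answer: $-120$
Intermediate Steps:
$M = 89$
$z{\left(0 \right)} \left(-113 + M\right) = 5 \left(-113 + 89\right) = 5 \left(-24\right) = -120$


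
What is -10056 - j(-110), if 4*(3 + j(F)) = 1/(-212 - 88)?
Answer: -12063599/1200 ≈ -10053.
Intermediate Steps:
j(F) = -3601/1200 (j(F) = -3 + 1/(4*(-212 - 88)) = -3 + (¼)/(-300) = -3 + (¼)*(-1/300) = -3 - 1/1200 = -3601/1200)
-10056 - j(-110) = -10056 - 1*(-3601/1200) = -10056 + 3601/1200 = -12063599/1200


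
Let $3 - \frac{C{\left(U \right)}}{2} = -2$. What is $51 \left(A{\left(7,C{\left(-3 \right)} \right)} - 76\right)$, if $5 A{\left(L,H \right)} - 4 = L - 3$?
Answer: $- \frac{18972}{5} \approx -3794.4$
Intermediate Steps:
$C{\left(U \right)} = 10$ ($C{\left(U \right)} = 6 - -4 = 6 + 4 = 10$)
$A{\left(L,H \right)} = \frac{1}{5} + \frac{L}{5}$ ($A{\left(L,H \right)} = \frac{4}{5} + \frac{L - 3}{5} = \frac{4}{5} + \frac{-3 + L}{5} = \frac{4}{5} + \left(- \frac{3}{5} + \frac{L}{5}\right) = \frac{1}{5} + \frac{L}{5}$)
$51 \left(A{\left(7,C{\left(-3 \right)} \right)} - 76\right) = 51 \left(\left(\frac{1}{5} + \frac{1}{5} \cdot 7\right) - 76\right) = 51 \left(\left(\frac{1}{5} + \frac{7}{5}\right) - 76\right) = 51 \left(\frac{8}{5} - 76\right) = 51 \left(- \frac{372}{5}\right) = - \frac{18972}{5}$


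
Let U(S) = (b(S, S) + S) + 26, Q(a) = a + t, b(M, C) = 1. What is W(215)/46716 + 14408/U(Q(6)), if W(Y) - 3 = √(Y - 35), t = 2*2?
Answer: 224361413/576164 + √5/7786 ≈ 389.41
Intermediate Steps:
t = 4
Q(a) = 4 + a (Q(a) = a + 4 = 4 + a)
U(S) = 27 + S (U(S) = (1 + S) + 26 = 27 + S)
W(Y) = 3 + √(-35 + Y) (W(Y) = 3 + √(Y - 35) = 3 + √(-35 + Y))
W(215)/46716 + 14408/U(Q(6)) = (3 + √(-35 + 215))/46716 + 14408/(27 + (4 + 6)) = (3 + √180)*(1/46716) + 14408/(27 + 10) = (3 + 6*√5)*(1/46716) + 14408/37 = (1/15572 + √5/7786) + 14408*(1/37) = (1/15572 + √5/7786) + 14408/37 = 224361413/576164 + √5/7786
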